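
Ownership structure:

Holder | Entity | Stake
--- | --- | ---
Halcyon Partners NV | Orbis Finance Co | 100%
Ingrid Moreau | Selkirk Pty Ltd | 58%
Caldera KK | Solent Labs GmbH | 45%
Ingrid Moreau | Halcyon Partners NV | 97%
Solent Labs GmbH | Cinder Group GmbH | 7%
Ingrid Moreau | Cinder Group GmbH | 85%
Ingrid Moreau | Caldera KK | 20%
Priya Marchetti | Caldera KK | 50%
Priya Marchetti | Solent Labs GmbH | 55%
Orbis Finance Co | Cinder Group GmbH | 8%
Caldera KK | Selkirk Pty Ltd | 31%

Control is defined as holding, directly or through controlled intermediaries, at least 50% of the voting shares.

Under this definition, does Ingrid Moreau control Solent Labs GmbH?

Ingrid holds 97% of Halcyon, so Ingrid controls Halcyon.
Ingrid holds 58% of Selkirk, so Ingrid controls Selkirk.
Halcyon holds 100% of Orbis, so Ingrid controls Orbis.
Orbis and Ingrid together hold 8% + 85% = 93% of Cinder, so Ingrid controls Cinder.
Neither Ingrid nor any entity Ingrid controls holds any voting interest in Solent.
So Ingrid does not control Solent.

No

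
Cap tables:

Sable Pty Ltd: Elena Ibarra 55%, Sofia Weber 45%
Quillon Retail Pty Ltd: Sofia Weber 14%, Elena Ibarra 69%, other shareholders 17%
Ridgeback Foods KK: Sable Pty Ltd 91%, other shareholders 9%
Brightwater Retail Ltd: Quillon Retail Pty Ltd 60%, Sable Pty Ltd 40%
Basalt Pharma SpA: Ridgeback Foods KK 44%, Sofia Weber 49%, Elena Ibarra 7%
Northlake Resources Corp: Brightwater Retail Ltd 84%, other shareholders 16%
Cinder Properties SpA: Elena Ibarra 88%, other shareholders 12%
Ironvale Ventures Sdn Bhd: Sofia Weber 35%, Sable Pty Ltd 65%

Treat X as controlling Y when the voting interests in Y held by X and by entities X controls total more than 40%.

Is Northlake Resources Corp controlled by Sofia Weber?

No

Sofia holds 45% of Sable, so Sofia controls Sable.
Sable holds 91% of Ridgeback, so Sofia controls Ridgeback.
Ridgeback and Sofia together hold 44% + 49% = 93% of Basalt, so Sofia controls Basalt.
Sofia and Sable together hold 35% + 65% = 100% of Ironvale, so Sofia controls Ironvale.
Neither Sofia nor any entity Sofia controls holds any voting interest in Northlake.
So Sofia does not control Northlake.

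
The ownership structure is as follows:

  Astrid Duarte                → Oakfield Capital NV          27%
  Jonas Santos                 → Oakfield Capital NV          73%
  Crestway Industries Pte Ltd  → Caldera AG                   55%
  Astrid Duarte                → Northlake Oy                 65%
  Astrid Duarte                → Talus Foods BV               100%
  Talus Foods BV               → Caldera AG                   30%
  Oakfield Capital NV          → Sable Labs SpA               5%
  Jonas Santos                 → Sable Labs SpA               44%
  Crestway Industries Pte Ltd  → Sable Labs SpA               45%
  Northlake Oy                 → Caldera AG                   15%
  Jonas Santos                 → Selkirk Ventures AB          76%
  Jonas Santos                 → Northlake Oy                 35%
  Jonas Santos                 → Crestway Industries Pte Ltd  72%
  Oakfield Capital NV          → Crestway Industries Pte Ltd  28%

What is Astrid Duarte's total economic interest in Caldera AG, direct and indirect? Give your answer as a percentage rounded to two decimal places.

43.91%

Astrid reaches Caldera along 3 paths.
Via Oakfield → Crestway: 27% × 28% × 55% = 4.158%.
Via Northlake: 65% × 15% = 9.75%.
Via Talus: 100% × 30% = 30%.
Total: 4.158% + 9.75% + 30% = 43.908%.
Rounded: 43.91%.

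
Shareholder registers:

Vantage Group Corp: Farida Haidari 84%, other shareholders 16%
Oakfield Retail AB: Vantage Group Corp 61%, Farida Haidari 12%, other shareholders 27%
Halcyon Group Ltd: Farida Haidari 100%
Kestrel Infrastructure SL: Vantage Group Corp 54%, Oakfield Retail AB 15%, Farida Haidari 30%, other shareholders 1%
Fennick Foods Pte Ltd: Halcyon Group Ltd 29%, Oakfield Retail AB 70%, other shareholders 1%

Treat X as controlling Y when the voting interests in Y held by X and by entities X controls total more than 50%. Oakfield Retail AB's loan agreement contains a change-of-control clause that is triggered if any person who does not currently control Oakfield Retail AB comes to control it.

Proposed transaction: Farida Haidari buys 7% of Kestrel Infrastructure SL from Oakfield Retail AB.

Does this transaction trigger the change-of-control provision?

No

The purchase adds only to Farida's holdings (Oakfield's stake shrinks), so Farida is the only person who could newly come to control Oakfield.
Farida holds 84% of Vantage, so Farida controls Vantage.
Vantage and Farida together hold 61% + 12% = 73% of Oakfield, so Farida controls Oakfield.
So Farida already controls Oakfield before the transaction.
After the purchase, Farida's direct stake in Kestrel rises to 30% + 7% = 37%, and Oakfield's stake falls to 8%.
Farida controlled Oakfield already, so this is not a new person acquiring control; every other person's position is unchanged or reduced.
No new person acquires control, so the clause is not triggered.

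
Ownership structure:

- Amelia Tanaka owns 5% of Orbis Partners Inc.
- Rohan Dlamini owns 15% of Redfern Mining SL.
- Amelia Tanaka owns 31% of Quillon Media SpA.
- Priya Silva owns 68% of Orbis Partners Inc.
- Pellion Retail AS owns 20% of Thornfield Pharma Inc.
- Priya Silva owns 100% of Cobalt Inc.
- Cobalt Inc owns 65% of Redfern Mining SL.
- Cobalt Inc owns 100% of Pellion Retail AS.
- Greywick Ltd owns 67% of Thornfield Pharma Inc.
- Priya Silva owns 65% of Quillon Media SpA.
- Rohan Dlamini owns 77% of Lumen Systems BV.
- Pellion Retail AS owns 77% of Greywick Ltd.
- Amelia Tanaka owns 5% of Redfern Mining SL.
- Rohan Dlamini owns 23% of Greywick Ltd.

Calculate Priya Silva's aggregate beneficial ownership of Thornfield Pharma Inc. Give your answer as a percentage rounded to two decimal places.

71.59%

Priya reaches Thornfield along 2 paths.
Via Cobalt → Pellion: 100% × 100% × 20% = 20%.
Via Cobalt → Pellion → Greywick: 100% × 100% × 77% × 67% = 51.59%.
Total: 20% + 51.59% = 71.59%.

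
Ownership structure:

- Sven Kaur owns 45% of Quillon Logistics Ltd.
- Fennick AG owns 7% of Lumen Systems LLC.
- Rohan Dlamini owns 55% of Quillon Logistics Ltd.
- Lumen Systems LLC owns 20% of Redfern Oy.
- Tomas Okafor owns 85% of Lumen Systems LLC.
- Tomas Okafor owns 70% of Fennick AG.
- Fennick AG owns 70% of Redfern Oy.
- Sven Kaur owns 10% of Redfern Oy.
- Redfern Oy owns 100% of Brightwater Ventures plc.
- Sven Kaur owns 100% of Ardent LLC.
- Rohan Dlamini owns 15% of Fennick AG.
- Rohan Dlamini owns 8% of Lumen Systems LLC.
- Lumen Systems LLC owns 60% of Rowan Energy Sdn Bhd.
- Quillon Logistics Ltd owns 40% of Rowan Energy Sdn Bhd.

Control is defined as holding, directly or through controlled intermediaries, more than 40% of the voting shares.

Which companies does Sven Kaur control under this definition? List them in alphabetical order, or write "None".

Sven holds 45% of Quillon, so Sven controls Quillon.
Sven holds 100% of Ardent, so Sven controls Ardent.
No other company's threshold is met.

Ardent LLC, Quillon Logistics Ltd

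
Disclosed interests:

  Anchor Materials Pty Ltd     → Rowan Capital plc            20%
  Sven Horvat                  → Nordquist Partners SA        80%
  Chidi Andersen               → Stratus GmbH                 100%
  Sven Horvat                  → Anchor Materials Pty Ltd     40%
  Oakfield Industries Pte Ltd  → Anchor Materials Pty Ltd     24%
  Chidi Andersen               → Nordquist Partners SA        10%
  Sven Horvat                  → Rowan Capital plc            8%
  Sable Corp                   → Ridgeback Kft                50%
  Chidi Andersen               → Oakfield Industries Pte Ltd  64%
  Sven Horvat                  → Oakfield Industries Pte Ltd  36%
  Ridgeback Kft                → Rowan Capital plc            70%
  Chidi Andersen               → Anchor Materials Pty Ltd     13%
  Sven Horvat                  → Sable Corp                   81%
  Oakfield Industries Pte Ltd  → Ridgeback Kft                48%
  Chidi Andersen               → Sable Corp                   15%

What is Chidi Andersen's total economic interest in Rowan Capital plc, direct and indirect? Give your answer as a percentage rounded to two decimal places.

Chidi reaches Rowan along 4 paths.
Via Oakfield → Ridgeback: 64% × 48% × 70% = 21.504%.
Via Sable → Ridgeback: 15% × 50% × 70% = 5.25%.
Via Anchor: 13% × 20% = 2.6%.
Via Oakfield → Anchor: 64% × 24% × 20% = 3.072%.
Total: 21.504% + 5.25% + 2.6% + 3.072% = 32.426%.
Rounded: 32.43%.

32.43%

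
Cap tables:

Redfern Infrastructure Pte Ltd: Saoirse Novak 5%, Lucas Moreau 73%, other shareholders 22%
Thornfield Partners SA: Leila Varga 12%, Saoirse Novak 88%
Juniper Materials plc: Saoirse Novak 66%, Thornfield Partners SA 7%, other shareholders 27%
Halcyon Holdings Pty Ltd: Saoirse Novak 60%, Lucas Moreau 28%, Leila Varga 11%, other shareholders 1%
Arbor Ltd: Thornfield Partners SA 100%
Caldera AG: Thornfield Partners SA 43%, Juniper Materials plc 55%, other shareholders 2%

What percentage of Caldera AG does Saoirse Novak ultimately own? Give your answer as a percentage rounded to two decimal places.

77.53%

Saoirse reaches Caldera along 3 paths.
Via Thornfield: 88% × 43% = 37.84%.
Via Juniper: 66% × 55% = 36.3%.
Via Thornfield → Juniper: 88% × 7% × 55% = 3.388%.
Total: 37.84% + 36.3% + 3.388% = 77.528%.
Rounded: 77.53%.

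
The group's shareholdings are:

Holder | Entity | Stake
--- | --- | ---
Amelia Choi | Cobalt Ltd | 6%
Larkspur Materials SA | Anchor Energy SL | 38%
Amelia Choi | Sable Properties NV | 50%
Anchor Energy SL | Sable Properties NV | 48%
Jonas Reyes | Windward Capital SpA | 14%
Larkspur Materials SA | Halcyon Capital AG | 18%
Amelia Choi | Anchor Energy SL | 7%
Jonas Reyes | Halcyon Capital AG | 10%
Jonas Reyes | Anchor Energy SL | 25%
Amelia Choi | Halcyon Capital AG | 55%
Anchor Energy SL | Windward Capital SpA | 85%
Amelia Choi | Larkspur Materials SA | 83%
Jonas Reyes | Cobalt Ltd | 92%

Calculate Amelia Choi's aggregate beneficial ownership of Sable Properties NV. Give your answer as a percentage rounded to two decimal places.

Amelia reaches Sable along 3 paths.
Direct stake: 50% = 50%.
Via Anchor: 7% × 48% = 3.36%.
Via Larkspur → Anchor: 83% × 38% × 48% = 15.1392%.
Total: 50% + 3.36% + 15.1392% = 68.4992%.
Rounded: 68.50%.

68.50%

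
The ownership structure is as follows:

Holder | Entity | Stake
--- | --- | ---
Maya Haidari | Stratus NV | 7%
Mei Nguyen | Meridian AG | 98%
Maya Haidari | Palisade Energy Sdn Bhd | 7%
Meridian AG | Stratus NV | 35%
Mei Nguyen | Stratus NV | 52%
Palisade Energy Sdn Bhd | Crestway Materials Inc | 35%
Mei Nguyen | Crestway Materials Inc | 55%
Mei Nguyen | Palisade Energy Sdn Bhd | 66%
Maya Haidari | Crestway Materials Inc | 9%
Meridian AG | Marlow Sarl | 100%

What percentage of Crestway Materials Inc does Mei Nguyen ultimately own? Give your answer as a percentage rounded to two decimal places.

78.10%

Mei reaches Crestway along 2 paths.
Via Palisade: 66% × 35% = 23.1%.
Direct stake: 55% = 55%.
Total: 23.1% + 55% = 78.1%.
Rounded: 78.10%.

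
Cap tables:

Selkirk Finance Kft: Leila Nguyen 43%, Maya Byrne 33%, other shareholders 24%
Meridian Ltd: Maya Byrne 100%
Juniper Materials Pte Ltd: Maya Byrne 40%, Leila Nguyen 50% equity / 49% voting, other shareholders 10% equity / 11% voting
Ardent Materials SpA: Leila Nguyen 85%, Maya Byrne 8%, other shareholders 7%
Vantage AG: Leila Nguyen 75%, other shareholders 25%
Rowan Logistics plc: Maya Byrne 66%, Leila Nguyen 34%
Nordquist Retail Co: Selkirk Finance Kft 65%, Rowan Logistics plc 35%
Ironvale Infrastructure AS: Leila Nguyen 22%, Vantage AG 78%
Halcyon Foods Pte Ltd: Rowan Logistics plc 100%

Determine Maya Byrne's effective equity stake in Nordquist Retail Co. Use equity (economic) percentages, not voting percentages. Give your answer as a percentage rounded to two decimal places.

Maya reaches Nordquist along 2 paths.
Via Selkirk: 33% × 65% = 21.45%.
Via Rowan: 66% × 35% = 23.1%.
Total: 21.45% + 23.1% = 44.55%.

44.55%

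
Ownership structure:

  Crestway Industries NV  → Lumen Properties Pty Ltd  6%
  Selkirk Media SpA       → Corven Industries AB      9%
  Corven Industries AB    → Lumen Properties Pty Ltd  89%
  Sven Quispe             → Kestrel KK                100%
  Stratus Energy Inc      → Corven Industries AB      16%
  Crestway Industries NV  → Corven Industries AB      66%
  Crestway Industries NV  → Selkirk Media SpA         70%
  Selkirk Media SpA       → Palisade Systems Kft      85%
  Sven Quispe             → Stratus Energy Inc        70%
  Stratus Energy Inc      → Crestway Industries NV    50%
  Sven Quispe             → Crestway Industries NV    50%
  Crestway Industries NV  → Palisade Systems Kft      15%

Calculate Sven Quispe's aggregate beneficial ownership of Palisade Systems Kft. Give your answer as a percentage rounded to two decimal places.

63.33%

Sven reaches Palisade along 4 paths.
Via Crestway: 50% × 15% = 7.5%.
Via Stratus → Crestway: 70% × 50% × 15% = 5.25%.
Via Crestway → Selkirk: 50% × 70% × 85% = 29.75%.
Via Stratus → Crestway → Selkirk: 70% × 50% × 70% × 85% = 20.825%.
Total: 7.5% + 5.25% + 29.75% + 20.825% = 63.325%.
Rounded: 63.33%.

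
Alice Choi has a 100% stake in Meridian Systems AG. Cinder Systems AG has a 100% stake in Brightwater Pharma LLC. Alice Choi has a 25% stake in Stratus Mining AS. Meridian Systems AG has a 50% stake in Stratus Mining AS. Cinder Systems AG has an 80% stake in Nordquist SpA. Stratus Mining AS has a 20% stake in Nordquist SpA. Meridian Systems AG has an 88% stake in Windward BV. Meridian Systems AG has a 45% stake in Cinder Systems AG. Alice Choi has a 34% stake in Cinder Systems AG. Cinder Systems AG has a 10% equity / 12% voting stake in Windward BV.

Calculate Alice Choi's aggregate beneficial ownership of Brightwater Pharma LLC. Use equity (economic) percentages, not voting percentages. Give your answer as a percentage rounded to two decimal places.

Alice reaches Brightwater along 2 paths.
Via Meridian → Cinder: 100% × 45% × 100% = 45%.
Via Cinder: 34% × 100% = 34%.
Total: 45% + 34% = 79%.
Rounded: 79.00%.

79.00%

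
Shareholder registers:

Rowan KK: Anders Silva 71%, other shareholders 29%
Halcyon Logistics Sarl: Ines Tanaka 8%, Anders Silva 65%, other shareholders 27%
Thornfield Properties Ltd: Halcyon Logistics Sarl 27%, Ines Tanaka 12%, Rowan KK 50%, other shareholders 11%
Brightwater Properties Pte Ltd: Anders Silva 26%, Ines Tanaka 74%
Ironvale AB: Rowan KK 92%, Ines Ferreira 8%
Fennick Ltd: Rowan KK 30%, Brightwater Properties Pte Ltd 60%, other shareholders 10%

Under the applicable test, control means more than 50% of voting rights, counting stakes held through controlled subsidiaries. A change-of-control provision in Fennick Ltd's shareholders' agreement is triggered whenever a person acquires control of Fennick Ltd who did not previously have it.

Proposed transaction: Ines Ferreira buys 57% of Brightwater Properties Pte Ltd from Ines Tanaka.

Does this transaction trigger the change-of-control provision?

Yes

The purchase adds only to Ines Ferreira's holdings (Ines Tanaka's stake shrinks), so Ines Ferreira is the only person who could newly come to control Fennick.
Ines Ferreira's largest direct stake is 8% in Ironvale, which does not meet the threshold, so Ines Ferreira controls no company.
Neither Ines Ferreira nor any entity Ines Ferreira controls holds any voting interest in Fennick.
So before the transaction, Ines Ferreira does not control Fennick.
After the purchase, Ines Ferreira holds 57% of Brightwater directly, and Ines Tanaka's stake falls to 17%.
Ines Ferreira holds 57% of Brightwater, so Ines Ferreira controls Brightwater.
Brightwater holds 60% of Fennick, so Ines Ferreira controls Fennick.
Ines Ferreira did not control Fennick before and does after, so the clause is triggered.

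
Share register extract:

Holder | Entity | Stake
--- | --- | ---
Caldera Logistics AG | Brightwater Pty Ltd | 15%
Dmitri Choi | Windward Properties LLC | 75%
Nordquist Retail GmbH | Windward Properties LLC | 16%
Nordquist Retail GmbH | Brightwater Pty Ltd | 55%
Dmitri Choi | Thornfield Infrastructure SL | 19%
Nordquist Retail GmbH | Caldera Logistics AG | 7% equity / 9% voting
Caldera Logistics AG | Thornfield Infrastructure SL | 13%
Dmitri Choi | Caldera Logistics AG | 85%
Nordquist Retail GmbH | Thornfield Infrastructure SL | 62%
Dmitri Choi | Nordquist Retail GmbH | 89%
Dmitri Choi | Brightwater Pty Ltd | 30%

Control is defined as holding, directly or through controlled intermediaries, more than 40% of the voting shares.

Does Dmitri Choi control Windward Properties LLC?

Yes

Dmitri holds 89% of Nordquist, so Dmitri controls Nordquist.
Nordquist and Dmitri together hold 16% + 75% = 91% of Windward, so Dmitri controls Windward.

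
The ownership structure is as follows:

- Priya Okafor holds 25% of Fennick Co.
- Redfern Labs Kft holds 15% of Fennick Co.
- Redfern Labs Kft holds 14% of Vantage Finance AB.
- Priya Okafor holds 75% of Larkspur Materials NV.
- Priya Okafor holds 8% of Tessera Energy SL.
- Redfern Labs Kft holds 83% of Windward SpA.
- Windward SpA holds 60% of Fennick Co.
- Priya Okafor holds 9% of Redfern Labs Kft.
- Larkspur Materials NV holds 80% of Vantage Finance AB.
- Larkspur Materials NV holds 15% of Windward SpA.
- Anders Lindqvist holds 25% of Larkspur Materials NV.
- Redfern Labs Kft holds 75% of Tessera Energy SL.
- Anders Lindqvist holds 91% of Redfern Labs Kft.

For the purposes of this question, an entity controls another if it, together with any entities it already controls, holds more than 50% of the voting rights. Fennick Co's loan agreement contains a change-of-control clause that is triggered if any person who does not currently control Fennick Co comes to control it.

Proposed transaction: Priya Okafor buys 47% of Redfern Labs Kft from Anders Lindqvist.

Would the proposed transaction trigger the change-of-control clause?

The purchase adds only to Priya's holdings (Anders's stake shrinks), so Priya is the only person who could newly come to control Fennick.
Priya holds 75% of Larkspur, so Priya controls Larkspur.
Larkspur holds 80% of Vantage, so Priya controls Vantage.
In Fennick, Priya's side holds only 25%, not > 50%.
So before the transaction, Priya does not control Fennick.
After the purchase, Priya's direct stake in Redfern rises to 9% + 47% = 56%, and Anders's stake falls to 44%.
Priya holds 56% of Redfern, so Priya controls Redfern.
Larkspur and Redfern together hold 15% + 83% = 98% of Windward, so Priya controls Windward.
Redfern and Priya and Windward together hold 15% + 25% + 60% = 100% of Fennick, so Priya controls Fennick.
Priya did not control Fennick before and does after, so the clause is triggered.

Yes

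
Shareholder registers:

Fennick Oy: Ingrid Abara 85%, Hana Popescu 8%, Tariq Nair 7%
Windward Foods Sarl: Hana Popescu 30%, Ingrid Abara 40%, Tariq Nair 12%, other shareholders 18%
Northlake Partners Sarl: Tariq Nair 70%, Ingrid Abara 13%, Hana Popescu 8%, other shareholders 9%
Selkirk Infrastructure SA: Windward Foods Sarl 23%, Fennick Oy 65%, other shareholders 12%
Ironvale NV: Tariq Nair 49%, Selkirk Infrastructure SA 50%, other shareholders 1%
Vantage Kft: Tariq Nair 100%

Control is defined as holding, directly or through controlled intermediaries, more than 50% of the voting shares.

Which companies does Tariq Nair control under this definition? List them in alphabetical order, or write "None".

Northlake Partners Sarl, Vantage Kft

Tariq holds 70% of Northlake, so Tariq controls Northlake.
Tariq holds 100% of Vantage, so Tariq controls Vantage.
No other company's threshold is met.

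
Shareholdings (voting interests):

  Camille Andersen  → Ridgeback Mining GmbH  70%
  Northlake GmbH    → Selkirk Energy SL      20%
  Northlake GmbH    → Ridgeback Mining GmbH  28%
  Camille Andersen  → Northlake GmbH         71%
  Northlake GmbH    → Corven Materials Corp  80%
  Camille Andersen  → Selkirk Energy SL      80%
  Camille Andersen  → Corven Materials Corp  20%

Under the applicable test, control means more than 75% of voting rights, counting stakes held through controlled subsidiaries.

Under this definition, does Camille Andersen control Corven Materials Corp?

Camille holds 80% of Selkirk, so Camille controls Selkirk.
In Corven, Camille's side holds only 20%, not > 75%.
So Camille does not control Corven.

No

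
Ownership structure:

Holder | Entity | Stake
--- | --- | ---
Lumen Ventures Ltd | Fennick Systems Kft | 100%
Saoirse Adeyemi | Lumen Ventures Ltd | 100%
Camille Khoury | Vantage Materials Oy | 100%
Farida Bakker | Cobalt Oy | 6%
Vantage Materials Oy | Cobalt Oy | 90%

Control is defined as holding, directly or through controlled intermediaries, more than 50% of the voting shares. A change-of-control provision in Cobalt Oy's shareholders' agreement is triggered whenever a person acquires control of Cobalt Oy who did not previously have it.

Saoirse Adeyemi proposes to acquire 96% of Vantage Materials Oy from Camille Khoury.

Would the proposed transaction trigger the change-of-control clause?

Yes

The purchase adds only to Saoirse's holdings (Camille's stake shrinks), so Saoirse is the only person who could newly come to control Cobalt.
Saoirse holds 100% of Lumen, so Saoirse controls Lumen.
Lumen holds 100% of Fennick, so Saoirse controls Fennick.
Neither Saoirse nor any entity Saoirse controls holds any voting interest in Cobalt.
So before the transaction, Saoirse does not control Cobalt.
After the purchase, Saoirse holds 96% of Vantage directly, and Camille's stake falls to 4%.
Saoirse holds 96% of Vantage, so Saoirse controls Vantage.
Vantage holds 90% of Cobalt, so Saoirse controls Cobalt.
Saoirse did not control Cobalt before and does after, so the clause is triggered.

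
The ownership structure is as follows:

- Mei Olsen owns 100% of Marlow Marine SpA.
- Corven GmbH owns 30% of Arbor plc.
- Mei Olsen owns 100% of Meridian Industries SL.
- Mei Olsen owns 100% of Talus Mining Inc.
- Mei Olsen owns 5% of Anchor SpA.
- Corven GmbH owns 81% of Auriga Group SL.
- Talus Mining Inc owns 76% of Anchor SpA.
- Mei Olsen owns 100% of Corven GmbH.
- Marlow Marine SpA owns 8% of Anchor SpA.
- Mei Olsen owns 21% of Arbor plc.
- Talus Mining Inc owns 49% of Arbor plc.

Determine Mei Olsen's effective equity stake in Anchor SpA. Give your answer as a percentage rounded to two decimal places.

Mei reaches Anchor along 3 paths.
Via Marlow: 100% × 8% = 8%.
Via Talus: 100% × 76% = 76%.
Direct stake: 5% = 5%.
Total: 8% + 76% + 5% = 89%.
Rounded: 89.00%.

89.00%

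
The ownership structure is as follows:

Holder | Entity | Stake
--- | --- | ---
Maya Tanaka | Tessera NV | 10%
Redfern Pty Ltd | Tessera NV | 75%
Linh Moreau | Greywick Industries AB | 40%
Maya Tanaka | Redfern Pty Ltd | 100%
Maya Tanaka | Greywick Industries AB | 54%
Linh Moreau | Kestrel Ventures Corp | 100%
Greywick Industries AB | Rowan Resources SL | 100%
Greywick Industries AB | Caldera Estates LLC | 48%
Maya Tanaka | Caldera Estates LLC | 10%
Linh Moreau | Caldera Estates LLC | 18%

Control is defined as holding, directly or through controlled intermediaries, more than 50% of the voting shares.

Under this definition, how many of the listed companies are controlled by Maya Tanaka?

Maya holds 54% of Greywick, so Maya controls Greywick.
Greywick holds 100% of Rowan, so Maya controls Rowan.
Maya holds 100% of Redfern, so Maya controls Redfern.
Maya and Greywick together hold 10% + 48% = 58% of Caldera, so Maya controls Caldera.
Maya and Redfern together hold 10% + 75% = 85% of Tessera, so Maya controls Tessera.
No other company's threshold is met.
Maya controls 5 companies.

5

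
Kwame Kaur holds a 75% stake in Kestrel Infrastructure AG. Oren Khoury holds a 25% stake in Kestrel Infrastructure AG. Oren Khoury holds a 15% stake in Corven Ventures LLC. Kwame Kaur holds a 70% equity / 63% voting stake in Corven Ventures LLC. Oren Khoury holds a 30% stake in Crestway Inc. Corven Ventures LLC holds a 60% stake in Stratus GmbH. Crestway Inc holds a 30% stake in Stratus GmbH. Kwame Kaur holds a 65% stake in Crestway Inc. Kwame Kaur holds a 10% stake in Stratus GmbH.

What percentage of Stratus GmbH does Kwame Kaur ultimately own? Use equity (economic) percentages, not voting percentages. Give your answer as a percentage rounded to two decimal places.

Kwame reaches Stratus along 3 paths.
Direct stake: 10% = 10%.
Via Corven: 70% × 60% = 42%.
Via Crestway: 65% × 30% = 19.5%.
Total: 10% + 42% + 19.5% = 71.5%.
Rounded: 71.50%.

71.50%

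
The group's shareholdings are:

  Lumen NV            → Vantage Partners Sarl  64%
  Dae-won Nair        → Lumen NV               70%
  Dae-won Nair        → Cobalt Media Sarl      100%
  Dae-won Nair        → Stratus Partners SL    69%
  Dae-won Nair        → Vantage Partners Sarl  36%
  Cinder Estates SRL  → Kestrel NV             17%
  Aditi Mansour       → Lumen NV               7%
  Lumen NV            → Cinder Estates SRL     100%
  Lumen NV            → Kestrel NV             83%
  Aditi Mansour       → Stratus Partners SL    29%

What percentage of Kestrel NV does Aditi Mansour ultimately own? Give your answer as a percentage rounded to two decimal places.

7.00%

Aditi reaches Kestrel along 2 paths.
Via Lumen → Cinder: 7% × 100% × 17% = 1.19%.
Via Lumen: 7% × 83% = 5.81%.
Total: 1.19% + 5.81% = 7%.
Rounded: 7.00%.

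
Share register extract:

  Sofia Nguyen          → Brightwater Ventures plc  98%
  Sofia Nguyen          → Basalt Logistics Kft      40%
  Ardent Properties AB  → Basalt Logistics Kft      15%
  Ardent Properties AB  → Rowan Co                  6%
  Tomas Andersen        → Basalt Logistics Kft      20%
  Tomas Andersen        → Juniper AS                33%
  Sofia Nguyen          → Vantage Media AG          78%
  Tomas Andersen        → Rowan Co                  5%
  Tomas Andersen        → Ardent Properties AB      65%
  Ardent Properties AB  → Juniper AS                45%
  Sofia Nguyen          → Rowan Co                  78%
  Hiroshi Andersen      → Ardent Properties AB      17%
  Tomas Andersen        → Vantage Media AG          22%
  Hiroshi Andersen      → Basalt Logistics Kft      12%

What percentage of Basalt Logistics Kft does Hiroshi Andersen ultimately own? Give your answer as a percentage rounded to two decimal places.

14.55%

Hiroshi reaches Basalt along 2 paths.
Via Ardent: 17% × 15% = 2.55%.
Direct stake: 12% = 12%.
Total: 2.55% + 12% = 14.55%.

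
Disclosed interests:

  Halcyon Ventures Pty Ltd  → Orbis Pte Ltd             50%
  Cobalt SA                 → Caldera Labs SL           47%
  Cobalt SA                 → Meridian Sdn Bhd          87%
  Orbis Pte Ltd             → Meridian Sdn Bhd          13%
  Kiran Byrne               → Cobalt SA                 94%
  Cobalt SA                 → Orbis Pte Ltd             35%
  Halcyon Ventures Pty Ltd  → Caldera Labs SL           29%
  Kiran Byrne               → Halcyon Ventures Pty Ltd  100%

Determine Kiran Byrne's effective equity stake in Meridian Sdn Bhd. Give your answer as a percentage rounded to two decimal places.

Kiran reaches Meridian along 3 paths.
Via Halcyon → Orbis: 100% × 50% × 13% = 6.5%.
Via Cobalt → Orbis: 94% × 35% × 13% = 4.277%.
Via Cobalt: 94% × 87% = 81.78%.
Total: 6.5% + 4.277% + 81.78% = 92.557%.
Rounded: 92.56%.

92.56%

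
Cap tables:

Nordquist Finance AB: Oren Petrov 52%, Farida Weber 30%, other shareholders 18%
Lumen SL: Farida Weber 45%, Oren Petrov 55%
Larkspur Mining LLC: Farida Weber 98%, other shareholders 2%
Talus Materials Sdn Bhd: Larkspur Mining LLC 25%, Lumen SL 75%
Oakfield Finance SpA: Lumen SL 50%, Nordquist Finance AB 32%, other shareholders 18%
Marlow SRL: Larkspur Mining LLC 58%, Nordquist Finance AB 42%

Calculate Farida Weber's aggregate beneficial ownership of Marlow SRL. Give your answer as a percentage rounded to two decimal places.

69.44%

Farida reaches Marlow along 2 paths.
Via Larkspur: 98% × 58% = 56.84%.
Via Nordquist: 30% × 42% = 12.6%.
Total: 56.84% + 12.6% = 69.44%.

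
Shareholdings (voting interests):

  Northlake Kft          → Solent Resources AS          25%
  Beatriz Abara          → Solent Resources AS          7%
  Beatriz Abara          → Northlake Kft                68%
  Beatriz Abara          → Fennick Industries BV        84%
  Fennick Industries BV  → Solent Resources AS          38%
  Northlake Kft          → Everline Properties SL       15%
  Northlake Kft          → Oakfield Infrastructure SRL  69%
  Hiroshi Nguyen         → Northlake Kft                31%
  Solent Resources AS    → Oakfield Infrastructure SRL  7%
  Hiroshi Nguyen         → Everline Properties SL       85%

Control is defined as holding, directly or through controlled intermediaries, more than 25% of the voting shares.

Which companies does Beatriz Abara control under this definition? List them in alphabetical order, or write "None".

Beatriz holds 84% of Fennick, so Beatriz controls Fennick.
Beatriz holds 68% of Northlake, so Beatriz controls Northlake.
Fennick and Beatriz and Northlake together hold 38% + 7% + 25% = 70% of Solent, so Beatriz controls Solent.
Solent and Northlake together hold 7% + 69% = 76% of Oakfield, so Beatriz controls Oakfield.
No other company's threshold is met.

Fennick Industries BV, Northlake Kft, Oakfield Infrastructure SRL, Solent Resources AS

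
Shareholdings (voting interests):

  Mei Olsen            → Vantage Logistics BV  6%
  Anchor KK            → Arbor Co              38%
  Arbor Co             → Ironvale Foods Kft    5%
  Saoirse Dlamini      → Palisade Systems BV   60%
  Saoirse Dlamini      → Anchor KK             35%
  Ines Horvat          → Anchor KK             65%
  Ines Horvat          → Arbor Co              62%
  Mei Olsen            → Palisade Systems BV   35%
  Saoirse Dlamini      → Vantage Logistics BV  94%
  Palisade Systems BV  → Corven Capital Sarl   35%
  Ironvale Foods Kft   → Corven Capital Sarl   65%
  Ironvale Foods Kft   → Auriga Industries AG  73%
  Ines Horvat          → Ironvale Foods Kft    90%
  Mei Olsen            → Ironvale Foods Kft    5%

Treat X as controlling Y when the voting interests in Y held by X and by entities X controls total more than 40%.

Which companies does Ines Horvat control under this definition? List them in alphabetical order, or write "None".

Ines holds 65% of Anchor, so Ines controls Anchor.
Anchor and Ines together hold 38% + 62% = 100% of Arbor, so Ines controls Arbor.
Ines and Arbor together hold 90% + 5% = 95% of Ironvale, so Ines controls Ironvale.
Ironvale holds 73% of Auriga, so Ines controls Auriga.
Ironvale holds 65% of Corven, so Ines controls Corven.
No other company's threshold is met.

Anchor KK, Arbor Co, Auriga Industries AG, Corven Capital Sarl, Ironvale Foods Kft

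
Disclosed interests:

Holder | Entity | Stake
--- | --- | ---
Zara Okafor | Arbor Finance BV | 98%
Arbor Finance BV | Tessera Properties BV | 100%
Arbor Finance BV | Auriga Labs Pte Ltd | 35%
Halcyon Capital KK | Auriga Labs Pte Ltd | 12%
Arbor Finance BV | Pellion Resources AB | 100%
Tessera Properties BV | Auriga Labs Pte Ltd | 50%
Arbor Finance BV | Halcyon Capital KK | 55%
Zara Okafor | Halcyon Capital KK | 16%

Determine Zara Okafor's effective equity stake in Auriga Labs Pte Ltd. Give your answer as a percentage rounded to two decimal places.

Zara reaches Auriga along 4 paths.
Via Arbor → Tessera: 98% × 100% × 50% = 49%.
Via Arbor → Halcyon: 98% × 55% × 12% = 6.468%.
Via Halcyon: 16% × 12% = 1.92%.
Via Arbor: 98% × 35% = 34.3%.
Total: 49% + 6.468% + 1.92% + 34.3% = 91.688%.
Rounded: 91.69%.

91.69%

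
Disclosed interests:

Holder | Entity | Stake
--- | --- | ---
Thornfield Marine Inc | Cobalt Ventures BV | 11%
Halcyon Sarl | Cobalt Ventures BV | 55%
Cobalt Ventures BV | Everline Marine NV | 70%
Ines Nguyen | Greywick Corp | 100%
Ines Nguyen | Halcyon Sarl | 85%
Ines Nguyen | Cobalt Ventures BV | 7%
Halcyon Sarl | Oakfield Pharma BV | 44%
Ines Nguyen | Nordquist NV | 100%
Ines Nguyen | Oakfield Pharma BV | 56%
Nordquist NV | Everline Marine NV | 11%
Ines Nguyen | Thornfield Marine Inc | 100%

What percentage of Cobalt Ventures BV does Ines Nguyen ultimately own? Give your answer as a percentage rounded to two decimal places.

64.75%

Ines reaches Cobalt along 3 paths.
Via Thornfield: 100% × 11% = 11%.
Direct stake: 7% = 7%.
Via Halcyon: 85% × 55% = 46.75%.
Total: 11% + 7% + 46.75% = 64.75%.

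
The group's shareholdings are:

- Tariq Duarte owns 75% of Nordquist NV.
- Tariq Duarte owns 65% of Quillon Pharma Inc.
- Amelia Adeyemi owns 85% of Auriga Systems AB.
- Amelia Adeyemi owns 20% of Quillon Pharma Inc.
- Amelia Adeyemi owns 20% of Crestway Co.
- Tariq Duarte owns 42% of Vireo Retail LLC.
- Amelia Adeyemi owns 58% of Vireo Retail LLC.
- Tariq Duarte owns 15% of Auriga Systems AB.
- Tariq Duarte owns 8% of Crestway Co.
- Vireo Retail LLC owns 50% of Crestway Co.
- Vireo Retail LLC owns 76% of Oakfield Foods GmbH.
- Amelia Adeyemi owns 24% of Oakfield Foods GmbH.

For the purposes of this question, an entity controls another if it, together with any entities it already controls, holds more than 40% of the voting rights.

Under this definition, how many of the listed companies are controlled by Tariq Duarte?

5

Tariq holds 65% of Quillon, so Tariq controls Quillon.
Tariq holds 42% of Vireo, so Tariq controls Vireo.
Tariq holds 75% of Nordquist, so Tariq controls Nordquist.
Vireo and Tariq together hold 50% + 8% = 58% of Crestway, so Tariq controls Crestway.
Vireo holds 76% of Oakfield, so Tariq controls Oakfield.
No other company's threshold is met.
Tariq controls 5 companies.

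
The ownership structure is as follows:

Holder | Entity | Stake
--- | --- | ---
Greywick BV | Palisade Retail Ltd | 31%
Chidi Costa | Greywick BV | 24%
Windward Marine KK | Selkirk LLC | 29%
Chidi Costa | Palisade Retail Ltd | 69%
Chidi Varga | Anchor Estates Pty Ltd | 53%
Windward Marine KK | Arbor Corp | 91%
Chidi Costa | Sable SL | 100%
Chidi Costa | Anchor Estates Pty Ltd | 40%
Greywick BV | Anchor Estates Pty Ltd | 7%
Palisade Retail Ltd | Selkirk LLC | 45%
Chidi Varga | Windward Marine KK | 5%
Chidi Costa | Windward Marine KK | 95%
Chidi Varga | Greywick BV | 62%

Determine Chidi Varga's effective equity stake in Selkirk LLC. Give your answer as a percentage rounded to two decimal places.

Chidi Varga reaches Selkirk along 2 paths.
Via Greywick → Palisade: 62% × 31% × 45% = 8.649%.
Via Windward: 5% × 29% = 1.45%.
Total: 8.649% + 1.45% = 10.099%.
Rounded: 10.10%.

10.10%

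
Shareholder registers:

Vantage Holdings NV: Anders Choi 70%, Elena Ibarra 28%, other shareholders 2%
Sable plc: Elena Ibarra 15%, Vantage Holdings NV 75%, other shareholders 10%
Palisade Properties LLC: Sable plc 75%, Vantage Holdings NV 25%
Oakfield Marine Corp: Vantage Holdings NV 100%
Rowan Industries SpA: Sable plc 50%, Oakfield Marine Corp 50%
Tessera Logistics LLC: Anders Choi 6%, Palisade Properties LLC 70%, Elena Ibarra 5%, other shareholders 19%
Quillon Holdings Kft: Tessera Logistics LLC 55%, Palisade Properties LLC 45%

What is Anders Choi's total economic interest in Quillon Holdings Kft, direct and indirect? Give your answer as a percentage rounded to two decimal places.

Anders reaches Quillon along 5 paths.
Via Tessera: 6% × 55% = 3.3%.
Via Vantage → Sable → Palisade → Tessera: 70% × 75% × 75% × 70% × 55% = 15.159375%.
Via Vantage → Palisade → Tessera: 70% × 25% × 70% × 55% = 6.7375%.
Via Vantage → Sable → Palisade: 70% × 75% × 75% × 45% = 17.71875%.
Via Vantage → Palisade: 70% × 25% × 45% = 7.875%.
Total: 3.3% + 15.159375% + 6.7375% + 17.71875% + 7.875% = 50.790625%.
Rounded: 50.79%.

50.79%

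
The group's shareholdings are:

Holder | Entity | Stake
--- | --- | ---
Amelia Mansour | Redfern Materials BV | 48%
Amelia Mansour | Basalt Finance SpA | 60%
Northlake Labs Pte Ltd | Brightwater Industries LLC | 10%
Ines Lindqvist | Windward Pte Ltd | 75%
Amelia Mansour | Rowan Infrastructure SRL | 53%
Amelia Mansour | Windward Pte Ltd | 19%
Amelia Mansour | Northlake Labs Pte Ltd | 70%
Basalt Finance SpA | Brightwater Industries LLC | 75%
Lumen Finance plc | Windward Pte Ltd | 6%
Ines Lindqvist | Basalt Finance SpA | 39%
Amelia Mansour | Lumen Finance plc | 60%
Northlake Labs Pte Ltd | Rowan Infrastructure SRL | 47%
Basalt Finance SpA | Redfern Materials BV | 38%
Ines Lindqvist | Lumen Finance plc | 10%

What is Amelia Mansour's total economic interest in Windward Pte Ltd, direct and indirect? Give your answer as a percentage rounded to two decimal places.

Amelia reaches Windward along 2 paths.
Direct stake: 19% = 19%.
Via Lumen: 60% × 6% = 3.6%.
Total: 19% + 3.6% = 22.6%.
Rounded: 22.60%.

22.60%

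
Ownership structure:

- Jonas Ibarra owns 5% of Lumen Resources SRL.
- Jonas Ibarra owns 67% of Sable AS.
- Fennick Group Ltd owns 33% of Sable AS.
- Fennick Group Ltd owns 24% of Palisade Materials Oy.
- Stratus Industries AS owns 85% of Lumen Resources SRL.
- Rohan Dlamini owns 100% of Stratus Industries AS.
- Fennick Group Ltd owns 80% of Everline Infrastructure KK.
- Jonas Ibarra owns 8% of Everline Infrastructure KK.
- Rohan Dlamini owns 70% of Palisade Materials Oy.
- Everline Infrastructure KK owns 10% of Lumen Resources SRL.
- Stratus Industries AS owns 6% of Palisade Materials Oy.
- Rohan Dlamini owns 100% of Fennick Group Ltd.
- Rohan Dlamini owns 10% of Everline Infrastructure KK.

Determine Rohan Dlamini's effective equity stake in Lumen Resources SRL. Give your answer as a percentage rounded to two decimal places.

Rohan reaches Lumen along 3 paths.
Via Everline: 10% × 10% = 1%.
Via Fennick → Everline: 100% × 80% × 10% = 8%.
Via Stratus: 100% × 85% = 85%.
Total: 1% + 8% + 85% = 94%.
Rounded: 94.00%.

94.00%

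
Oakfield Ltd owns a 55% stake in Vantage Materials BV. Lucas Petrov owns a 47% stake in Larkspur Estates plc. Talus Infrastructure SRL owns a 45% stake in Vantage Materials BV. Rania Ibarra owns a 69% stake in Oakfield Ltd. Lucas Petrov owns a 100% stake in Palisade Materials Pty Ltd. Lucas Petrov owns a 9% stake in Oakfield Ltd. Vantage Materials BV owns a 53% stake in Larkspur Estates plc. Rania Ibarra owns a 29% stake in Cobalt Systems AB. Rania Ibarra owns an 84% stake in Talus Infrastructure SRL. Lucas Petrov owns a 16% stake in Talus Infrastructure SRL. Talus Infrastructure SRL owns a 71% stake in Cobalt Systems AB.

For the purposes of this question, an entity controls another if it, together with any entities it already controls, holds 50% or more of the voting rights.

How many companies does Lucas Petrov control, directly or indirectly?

1

Lucas holds 100% of Palisade, so Lucas controls Palisade.
No other company's threshold is met.
Lucas controls 1 company.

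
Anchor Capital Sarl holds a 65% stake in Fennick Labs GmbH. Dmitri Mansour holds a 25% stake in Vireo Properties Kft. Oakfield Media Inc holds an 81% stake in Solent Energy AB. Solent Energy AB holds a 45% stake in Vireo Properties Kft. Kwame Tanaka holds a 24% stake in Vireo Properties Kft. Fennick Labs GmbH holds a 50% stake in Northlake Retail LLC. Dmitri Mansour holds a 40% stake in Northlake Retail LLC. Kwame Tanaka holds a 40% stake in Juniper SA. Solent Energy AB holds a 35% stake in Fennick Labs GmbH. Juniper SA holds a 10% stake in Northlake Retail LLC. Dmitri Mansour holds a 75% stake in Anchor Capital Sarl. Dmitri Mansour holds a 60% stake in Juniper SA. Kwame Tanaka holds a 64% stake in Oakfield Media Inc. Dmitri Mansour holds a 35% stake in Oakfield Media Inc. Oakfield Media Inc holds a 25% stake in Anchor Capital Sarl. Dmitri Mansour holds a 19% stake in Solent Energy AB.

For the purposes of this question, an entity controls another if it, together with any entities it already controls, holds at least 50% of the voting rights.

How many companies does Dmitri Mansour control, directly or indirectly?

Dmitri holds 75% of Anchor, so Dmitri controls Anchor.
Anchor holds 65% of Fennick, so Dmitri controls Fennick.
Dmitri holds 60% of Juniper, so Dmitri controls Juniper.
Dmitri and Fennick and Juniper together hold 40% + 50% + 10% = 100% of Northlake, so Dmitri controls Northlake.
No other company's threshold is met.
Dmitri controls 4 companies.

4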